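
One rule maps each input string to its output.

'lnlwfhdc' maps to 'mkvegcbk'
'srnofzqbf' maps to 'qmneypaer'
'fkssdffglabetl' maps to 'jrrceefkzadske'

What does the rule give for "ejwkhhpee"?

What's happening: shift every letter 1 place backward in the alphabet (wrapping around), then move the first character to the end.
For "ejwkhhpee", step one produces "divjggodd"; step two turns that into "ivjggoddd".

ivjggoddd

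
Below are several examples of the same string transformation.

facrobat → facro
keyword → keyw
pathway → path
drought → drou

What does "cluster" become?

The pattern: delete the last 3 characters.
Doing the same to "cluster": "clus".

clus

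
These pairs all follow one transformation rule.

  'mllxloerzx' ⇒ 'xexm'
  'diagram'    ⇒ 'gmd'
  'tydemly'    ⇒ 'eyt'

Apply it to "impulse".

Rule — keep one character in every 3, starting at position 1 (positions 1st, 4th, 7th, ...), then move the first character to the end.
On "impulse" that produces "uei".
(Check on "diagram": → "dgm" → "gmd" ✓)

uei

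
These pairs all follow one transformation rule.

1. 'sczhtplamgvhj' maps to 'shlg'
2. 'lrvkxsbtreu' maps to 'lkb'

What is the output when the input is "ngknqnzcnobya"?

nnzo

The rule is to delete the last 3 characters, then keep one character in every 3, starting at position 1 (positions 1st, 4th, 7th, ...).
Applying both steps to "ngknqnzcnobya": "ngknqnzcno", then "nnzo".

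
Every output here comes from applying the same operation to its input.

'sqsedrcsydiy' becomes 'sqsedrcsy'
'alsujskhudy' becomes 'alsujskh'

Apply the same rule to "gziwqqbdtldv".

gziwqqbdt

Looking at the pairs, the operation is to delete the last 3 characters.
For "gziwqqbdtldv" the result is "gziwqqbdt".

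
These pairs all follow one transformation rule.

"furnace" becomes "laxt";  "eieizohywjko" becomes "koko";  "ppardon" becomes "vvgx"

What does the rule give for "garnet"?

mgxt

The pattern: shift every letter 6 places forward in the alphabet (wrapping around), then keep only the first 4 characters.
For "garnet", step one produces "mgxtkz"; step two turns that into "mgxt".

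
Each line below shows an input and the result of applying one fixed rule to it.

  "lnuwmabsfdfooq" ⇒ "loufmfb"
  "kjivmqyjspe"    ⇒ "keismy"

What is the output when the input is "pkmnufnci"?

pimnu

Each output is the input with this applied: keep every other character starting from the first (positions 1st, 3rd, 5th, ...), then take characters alternately from the front and the back (1st, last, 2nd, 2nd-last, ...).
For "pkmnufnci", step one produces "pmuni"; step two turns that into "pimnu".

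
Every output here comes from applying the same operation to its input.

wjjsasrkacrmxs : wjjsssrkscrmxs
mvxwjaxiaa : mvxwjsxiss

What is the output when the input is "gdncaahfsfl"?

gdncsshfsfl

The rule is to replace every "a" with "s".
Applying that to "gdncaahfsfl" gives "gdncsshfsfl".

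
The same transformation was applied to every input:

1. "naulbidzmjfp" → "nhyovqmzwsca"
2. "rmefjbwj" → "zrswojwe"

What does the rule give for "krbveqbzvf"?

The pattern: move the first character to the end, then shift every letter 13 places forward in the alphabet (wrapping around) — i.e. ROT13.
Working it through for "krbveqbzvf": intermediate "rbveqbzvfk", final "eoirdomisx".

eoirdomisx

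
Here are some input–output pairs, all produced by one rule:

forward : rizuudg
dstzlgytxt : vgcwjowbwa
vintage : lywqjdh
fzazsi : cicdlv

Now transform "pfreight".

The pattern: swap each adjacent pair of characters (1↔2, 3↔4, ...), then shift every letter 3 places forward in the alphabet (wrapping around).
Applying that to "pfreight" gives "ishujlwk".

ishujlwk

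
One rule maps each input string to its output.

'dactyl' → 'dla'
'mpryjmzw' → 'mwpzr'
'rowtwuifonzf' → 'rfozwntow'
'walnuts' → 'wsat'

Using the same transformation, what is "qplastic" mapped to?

qcpil

The rule is to take characters alternately from the front and the back (1st, last, 2nd, 2nd-last, ...), then delete the last 3 characters.
"qplastic" → "qcpiltas" → "qcpil".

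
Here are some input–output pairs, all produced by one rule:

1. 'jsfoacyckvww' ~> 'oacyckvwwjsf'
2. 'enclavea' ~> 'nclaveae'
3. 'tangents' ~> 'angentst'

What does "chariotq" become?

The pattern: swap the front and back halves of the string, then move the last 3 characters to the front (rotate right by 3).
"chariotq" → "iotqchar" → "hariotqc".

hariotqc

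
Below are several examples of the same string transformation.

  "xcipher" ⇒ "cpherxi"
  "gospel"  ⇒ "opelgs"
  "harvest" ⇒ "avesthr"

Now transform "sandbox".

Rule — move the first 2 characters to the end (rotate left by 2), then swap the first and last characters.
For "sandbox", step one produces "ndboxsa"; step two turns that into "adboxsn".

adboxsn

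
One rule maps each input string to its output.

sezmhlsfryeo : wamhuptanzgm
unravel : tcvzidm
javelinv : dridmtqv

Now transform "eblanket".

bmjtivsm

Rule — shift every letter 8 places forward in the alphabet (wrapping around), then move the last character to the front.
For "eblanket", step one produces "mjtivsmb"; step two turns that into "bmjtivsm".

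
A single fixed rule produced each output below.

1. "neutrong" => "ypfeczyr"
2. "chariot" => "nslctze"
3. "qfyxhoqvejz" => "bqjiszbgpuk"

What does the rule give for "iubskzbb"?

The transformation: shift every letter 11 places forward in the alphabet (wrapping around).
So "iubskzbb" becomes "tfmdvkmm".

tfmdvkmm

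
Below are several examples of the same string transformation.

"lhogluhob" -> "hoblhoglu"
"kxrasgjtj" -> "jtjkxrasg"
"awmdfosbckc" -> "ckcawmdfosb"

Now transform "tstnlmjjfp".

In each case the input is transformed by: move the last 3 characters to the front (rotate right by 3).
On "tstnlmjjfp" that produces "jfptstnlmj".

jfptstnlmj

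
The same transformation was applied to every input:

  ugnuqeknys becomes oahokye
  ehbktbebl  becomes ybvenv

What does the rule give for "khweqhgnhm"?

ebqykba

Rule — shift every letter 6 places backward in the alphabet (wrapping around), then delete the last 3 characters.
On "khweqhgnhm": the first step gives "ebqykbahbg", and the second then gives "ebqykba".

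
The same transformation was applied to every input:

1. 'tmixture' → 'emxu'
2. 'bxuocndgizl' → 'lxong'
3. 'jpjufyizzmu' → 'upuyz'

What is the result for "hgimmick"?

kgmi

The pattern: move the last 2 characters to the front (rotate right by 2), then keep every other character starting from the second (positions 2nd, 4th, 6th, ...).
On "hgimmick" that produces "kgmi".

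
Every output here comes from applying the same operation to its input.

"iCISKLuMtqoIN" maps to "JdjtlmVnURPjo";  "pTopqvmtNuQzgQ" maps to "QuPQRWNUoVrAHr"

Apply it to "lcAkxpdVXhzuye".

In each case the input is transformed by: shift every letter 1 place forward in the alphabet (wrapping around), then flip the case of every letter.
Applying both steps to "lcAkxpdVXhzuye": "mdBlyqeWYiavzf", then "MDbLYQEwyIAVZF".

MDbLYQEwyIAVZF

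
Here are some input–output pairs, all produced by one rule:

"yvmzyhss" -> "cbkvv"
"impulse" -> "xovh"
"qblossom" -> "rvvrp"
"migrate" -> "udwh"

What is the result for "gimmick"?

What's happening: delete the first 3 characters, then shift every letter 3 places forward in the alphabet (wrapping around).
"gimmick" → "mick" → "plfn".

plfn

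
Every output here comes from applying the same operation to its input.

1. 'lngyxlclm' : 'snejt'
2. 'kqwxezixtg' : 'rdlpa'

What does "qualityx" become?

What's happening: shift every letter 7 places forward in the alphabet (wrapping around), then keep every other character starting from the first (positions 1st, 3rd, 5th, ...).
On "qualityx": the first step gives "xbhspafe", and the second then gives "xhpf".

xhpf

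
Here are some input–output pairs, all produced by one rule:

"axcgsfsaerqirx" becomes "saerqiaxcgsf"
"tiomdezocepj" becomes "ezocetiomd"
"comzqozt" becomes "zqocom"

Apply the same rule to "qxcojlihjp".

Rule — delete the last 2 characters, then swap the front and back halves of the string.
Starting from "qxcojlihjp": after the first operation, "qxcojlih"; after the second, "jlihqxco".
(Check on "comzqozt": → "comzqo" → "zqocom" ✓)

jlihqxco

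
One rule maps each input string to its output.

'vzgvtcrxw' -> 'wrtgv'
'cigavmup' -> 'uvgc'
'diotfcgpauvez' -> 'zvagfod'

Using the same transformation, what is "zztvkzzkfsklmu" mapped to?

mkfzktz

The transformation: keep every other character starting from the first (positions 1st, 3rd, 5th, ...), then reverse the string.
Working it through for "zztvkzzkfsklmu": intermediate "ztkzfkm", final "mkfzktz".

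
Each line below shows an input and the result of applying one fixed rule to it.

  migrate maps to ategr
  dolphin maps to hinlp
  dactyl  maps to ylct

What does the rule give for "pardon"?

What's happening: delete the first 2 characters, then move the first 2 characters to the end (rotate left by 2).
"pardon" → "rdon" → "onrd".

onrd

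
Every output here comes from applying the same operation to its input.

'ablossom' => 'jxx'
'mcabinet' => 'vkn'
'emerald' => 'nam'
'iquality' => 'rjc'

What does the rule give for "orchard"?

xqm

The transformation: shift every letter 9 places forward in the alphabet (wrapping around), then keep one character in every 3, starting at position 1 (positions 1st, 4th, 7th, ...).
Starting from "orchard": after the first operation, "xalqjam"; after the second, "xqm".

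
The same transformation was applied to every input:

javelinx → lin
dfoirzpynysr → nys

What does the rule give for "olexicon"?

ico

What's happening: delete the last character, then keep only the last 3 characters.
Starting from "olexicon": after the first operation, "olexico"; after the second, "ico".
(Check on "javelinx": → "javelin" → "lin" ✓)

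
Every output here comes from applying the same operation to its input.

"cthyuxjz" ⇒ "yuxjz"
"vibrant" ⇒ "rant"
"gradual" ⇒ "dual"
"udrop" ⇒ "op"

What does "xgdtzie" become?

tzie

The transformation: delete the first 3 characters.
"xgdtzie" → "tzie".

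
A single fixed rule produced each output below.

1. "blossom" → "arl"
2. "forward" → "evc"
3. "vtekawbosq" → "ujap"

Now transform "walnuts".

Looking at the pairs, the operation is to keep one character in every 3, starting at position 1 (positions 1st, 4th, 7th, ...), then shift every letter 1 place backward in the alphabet (wrapping around).
"walnuts" → "wns" → "vmr".
(Check on "forward": → "fwd" → "evc" ✓)

vmr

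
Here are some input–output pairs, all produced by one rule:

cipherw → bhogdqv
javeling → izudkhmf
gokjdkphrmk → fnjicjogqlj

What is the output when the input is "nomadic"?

The rule is to shift every letter 1 place backward in the alphabet (wrapping around).
Applying that to "nomadic" gives "mnlzchb".

mnlzchb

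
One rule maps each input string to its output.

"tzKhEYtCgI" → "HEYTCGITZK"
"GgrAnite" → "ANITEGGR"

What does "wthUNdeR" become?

UNDERWTH

The rule is to move the first 3 characters to the end (rotate left by 3), then convert every letter to uppercase.
Applying that to "wthUNdeR" gives "UNDERWTH".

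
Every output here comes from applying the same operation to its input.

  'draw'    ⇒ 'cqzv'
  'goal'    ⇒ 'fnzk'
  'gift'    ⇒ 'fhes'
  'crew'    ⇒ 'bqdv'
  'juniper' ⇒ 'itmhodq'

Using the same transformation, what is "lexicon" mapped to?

The pattern: shift every letter 1 place backward in the alphabet (wrapping around).
Doing the same to "lexicon": "kdwhbnm".

kdwhbnm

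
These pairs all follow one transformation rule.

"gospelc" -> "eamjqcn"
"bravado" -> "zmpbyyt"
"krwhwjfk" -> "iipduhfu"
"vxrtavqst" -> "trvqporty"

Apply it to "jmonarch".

Looking at the pairs, the operation is to shift every letter 2 places backward in the alphabet (wrapping around), then take characters alternately from the front and the back (1st, last, 2nd, 2nd-last, ...).
Doing the same to "jmonarch": "hfkamply".

hfkamply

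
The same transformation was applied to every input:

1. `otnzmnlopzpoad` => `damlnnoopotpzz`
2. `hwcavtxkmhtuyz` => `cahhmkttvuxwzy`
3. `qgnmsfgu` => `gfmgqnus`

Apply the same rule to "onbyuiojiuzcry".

The transformation: sort the characters into alphabetical order, then swap each adjacent pair of characters (1↔2, 3↔4, ...).
Applying both steps to "onbyuiojiuzcry": "bciijnooruuyyz", then "cbiinjoouryuzy".

cbiinjoouryuzy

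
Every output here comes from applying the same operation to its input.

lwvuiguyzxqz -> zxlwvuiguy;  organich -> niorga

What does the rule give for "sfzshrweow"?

wesfzshr

Each output is the input with this applied: delete the last 2 characters, then move the last 2 characters to the front (rotate right by 2).
"sfzshrweow" → "sfzshrwe" → "wesfzshr".
(Check on "lwvuiguyzxqz": → "lwvuiguyzx" → "zxlwvuiguy" ✓)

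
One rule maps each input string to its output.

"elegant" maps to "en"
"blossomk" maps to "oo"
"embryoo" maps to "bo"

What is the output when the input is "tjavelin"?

Rule — keep one character in every 3, starting at position 3 (positions 3rd, 6th, 9th, ...).
Doing the same to "tjavelin": "al".

al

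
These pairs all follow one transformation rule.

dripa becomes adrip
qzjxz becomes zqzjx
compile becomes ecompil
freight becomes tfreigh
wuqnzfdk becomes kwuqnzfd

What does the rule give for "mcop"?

pmco

Looking at the pairs, the operation is to move the last character to the front.
So "mcop" becomes "pmco".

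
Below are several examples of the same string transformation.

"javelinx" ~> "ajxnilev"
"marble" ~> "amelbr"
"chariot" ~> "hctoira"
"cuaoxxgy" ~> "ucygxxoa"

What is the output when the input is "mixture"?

The rule is to move the first 2 characters to the end (rotate left by 2), then reverse the string.
Applying both steps to "mixture": "xturemi", then "imerutx".

imerutx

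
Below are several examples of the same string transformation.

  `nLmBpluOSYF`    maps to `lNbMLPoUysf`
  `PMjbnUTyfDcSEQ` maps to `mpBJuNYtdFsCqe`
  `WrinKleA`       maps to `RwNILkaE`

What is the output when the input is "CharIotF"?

Each output is the input with this applied: flip the case of every letter, then swap each adjacent pair of characters (1↔2, 3↔4, ...).
Starting from "CharIotF": after the first operation, "cHARiOTf"; after the second, "HcRAOifT".
(Check on "nLmBpluOSYF": → "NlMbPLUosyf" → "lNbMLPoUysf" ✓)

HcRAOifT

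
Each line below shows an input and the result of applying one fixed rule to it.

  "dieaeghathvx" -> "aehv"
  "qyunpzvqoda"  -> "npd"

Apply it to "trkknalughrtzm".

Rule — swap each adjacent pair of characters (1↔2, 3↔4, ...), then keep one character in every 3, starting at position 3 (positions 3rd, 6th, 9th, ...).
"trkknalughrtzm" → "rtkkanulhgtrmz" → "knhr".

knhr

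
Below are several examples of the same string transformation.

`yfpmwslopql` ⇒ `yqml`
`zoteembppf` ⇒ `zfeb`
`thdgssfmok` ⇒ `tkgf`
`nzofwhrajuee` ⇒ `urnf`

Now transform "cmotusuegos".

utoc

Looking at the pairs, the operation is to keep one character in every 3, starting at position 1 (positions 1st, 4th, 7th, ...), then sort the characters into reverse alphabetical order.
"cmotusuegos" → "ctuo" → "utoc".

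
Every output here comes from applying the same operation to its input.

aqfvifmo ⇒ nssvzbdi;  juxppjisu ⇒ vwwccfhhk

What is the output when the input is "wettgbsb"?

oortfggj

The rule is to sort the characters into alphabetical order, then shift every letter 13 places forward in the alphabet (wrapping around) — i.e. ROT13.
For "wettgbsb" the result is "oortfggj".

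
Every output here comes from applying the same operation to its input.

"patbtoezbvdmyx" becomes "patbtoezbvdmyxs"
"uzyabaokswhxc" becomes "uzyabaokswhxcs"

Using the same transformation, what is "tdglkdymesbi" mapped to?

What's happening: append "s".
Applying that to "tdglkdymesbi" gives "tdglkdymesbis".

tdglkdymesbis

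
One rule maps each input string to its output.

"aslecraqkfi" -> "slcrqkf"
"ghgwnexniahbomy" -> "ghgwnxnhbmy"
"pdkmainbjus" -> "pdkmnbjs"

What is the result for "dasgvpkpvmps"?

The rule is to remove every vowel.
On "dasgvpkpvmps" that produces "dsgvpkpvmps".

dsgvpkpvmps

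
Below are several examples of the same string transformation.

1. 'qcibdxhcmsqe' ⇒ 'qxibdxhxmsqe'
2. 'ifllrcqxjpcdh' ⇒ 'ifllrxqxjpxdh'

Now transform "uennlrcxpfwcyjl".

Looking at the pairs, the operation is to replace every "c" with "x".
For "uennlrcxpfwcyjl" the result is "uennlrxxpfwxyjl".

uennlrxxpfwxyjl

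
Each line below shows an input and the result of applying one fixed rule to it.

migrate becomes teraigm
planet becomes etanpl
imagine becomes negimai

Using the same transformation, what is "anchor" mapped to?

Rule — reverse the string, then swap each adjacent pair of characters (1↔2, 3↔4, ...).
Applying both steps to "anchor": "rohcna", then "orchan".

orchan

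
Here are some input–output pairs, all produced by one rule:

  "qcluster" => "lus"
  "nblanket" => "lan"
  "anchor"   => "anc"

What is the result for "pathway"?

The rule is to move the last 3 characters to the front (rotate right by 3), then keep only the last 3 characters.
Starting from "pathway": after the first operation, "waypath"; after the second, "ath".
(Check on "anchor": → "horanc" → "anc" ✓)

ath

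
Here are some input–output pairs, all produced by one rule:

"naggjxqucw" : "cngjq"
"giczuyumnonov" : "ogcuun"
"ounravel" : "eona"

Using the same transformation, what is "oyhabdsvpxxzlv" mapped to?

lohbspx

Rule — move the last 3 characters to the front (rotate right by 3), then keep every other character starting from the second (positions 2nd, 4th, 6th, ...).
For "oyhabdsvpxxzlv", step one produces "zlvoyhabdsvpxx"; step two turns that into "lohbspx".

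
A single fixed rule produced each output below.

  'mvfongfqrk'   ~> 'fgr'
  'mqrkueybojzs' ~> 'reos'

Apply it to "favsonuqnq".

vnn

Rule — keep one character in every 3, starting at position 3 (positions 3rd, 6th, 9th, ...).
For "favsonuqnq" the result is "vnn".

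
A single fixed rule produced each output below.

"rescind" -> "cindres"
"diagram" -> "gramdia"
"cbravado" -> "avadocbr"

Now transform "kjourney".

The pattern: move the first 3 characters to the end (rotate left by 3).
For "kjourney" the result is "urneykjo".

urneykjo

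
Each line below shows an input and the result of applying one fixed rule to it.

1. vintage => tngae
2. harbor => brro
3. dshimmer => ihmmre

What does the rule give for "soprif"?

rpfi

Looking at the pairs, the operation is to swap each adjacent pair of characters (1↔2, 3↔4, ...), then delete the first 2 characters.
Working it through for "soprif": intermediate "osrpfi", final "rpfi".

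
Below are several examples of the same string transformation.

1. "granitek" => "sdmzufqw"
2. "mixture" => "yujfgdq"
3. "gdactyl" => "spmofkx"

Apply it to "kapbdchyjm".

The rule is to shift every letter 12 places forward in the alphabet (wrapping around).
So "kapbdchyjm" becomes "wmbnpotkvy".

wmbnpotkvy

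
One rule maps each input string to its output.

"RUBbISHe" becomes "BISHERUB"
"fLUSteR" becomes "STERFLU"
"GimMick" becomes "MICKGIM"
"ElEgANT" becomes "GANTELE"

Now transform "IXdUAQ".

The pattern: move the first 3 characters to the end (rotate left by 3), then convert every letter to uppercase.
"IXdUAQ" → "UAQIXd" → "UAQIXD".

UAQIXD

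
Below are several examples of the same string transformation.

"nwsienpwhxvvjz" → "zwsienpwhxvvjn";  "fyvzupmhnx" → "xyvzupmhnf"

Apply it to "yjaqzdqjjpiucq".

Looking at the pairs, the operation is to swap the first and last characters.
"yjaqzdqjjpiucq" → "qjaqzdqjjpiucy".

qjaqzdqjjpiucy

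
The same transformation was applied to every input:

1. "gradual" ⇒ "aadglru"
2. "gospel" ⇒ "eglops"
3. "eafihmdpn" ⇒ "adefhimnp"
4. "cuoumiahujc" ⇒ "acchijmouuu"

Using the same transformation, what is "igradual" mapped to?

aadgilru

Looking at the pairs, the operation is to sort the characters into alphabetical order.
"igradual" → "aadgilru".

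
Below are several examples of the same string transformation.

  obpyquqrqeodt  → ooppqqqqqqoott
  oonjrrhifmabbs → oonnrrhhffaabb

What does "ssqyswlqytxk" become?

In each case the input is transformed by: keep every other character starting from the first (positions 1st, 3rd, 5th, ...), then double every character.
On "ssqyswlqytxk": the first step gives "sqslyx", and the second then gives "ssqqssllyyxx".

ssqqssllyyxx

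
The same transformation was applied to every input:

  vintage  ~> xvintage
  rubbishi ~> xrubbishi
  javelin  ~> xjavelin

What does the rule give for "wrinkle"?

xwrinkle

The rule is to prepend "x".
Doing the same to "wrinkle": "xwrinkle".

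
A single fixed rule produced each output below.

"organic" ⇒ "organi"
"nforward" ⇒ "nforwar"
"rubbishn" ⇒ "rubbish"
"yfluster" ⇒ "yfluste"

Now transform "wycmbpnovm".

wycmbpnov

Rule — delete the last character.
On "wycmbpnovm" that produces "wycmbpnov".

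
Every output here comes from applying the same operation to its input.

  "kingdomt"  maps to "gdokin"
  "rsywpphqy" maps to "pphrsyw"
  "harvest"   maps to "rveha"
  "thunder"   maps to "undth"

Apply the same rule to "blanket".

ankbl

The transformation: delete the last 2 characters, then move the last 3 characters to the front (rotate right by 3).
Working it through for "blanket": intermediate "blank", final "ankbl".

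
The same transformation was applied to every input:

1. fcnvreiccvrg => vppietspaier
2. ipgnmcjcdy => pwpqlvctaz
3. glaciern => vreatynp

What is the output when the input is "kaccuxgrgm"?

ktetzxnpph

The rule is to shift every letter 13 places forward in the alphabet (wrapping around) — i.e. ROT13, then swap the front and back halves of the string.
"kaccuxgrgm" → "xnpphktetz" → "ktetzxnpph".
(Check on "fcnvreiccvrg": → "spaiervppiet" → "vppietspaier" ✓)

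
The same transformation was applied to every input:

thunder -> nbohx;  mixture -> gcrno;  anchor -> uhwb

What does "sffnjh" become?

Rule — shift every letter 6 places backward in the alphabet (wrapping around), then delete the last 2 characters.
"sffnjh" → "mzzhdb" → "mzzh".

mzzh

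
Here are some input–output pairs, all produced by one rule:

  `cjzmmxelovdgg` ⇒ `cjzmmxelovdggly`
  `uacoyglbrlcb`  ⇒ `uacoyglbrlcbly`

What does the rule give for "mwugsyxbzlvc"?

mwugsyxbzlvcly

Rule — append "ly".
For "mwugsyxbzlvc" the result is "mwugsyxbzlvcly".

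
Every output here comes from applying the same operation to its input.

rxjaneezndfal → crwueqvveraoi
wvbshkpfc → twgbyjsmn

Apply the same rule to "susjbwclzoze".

vqfqctnsajlj

Each output is the input with this applied: shift every letter 9 places backward in the alphabet (wrapping around), then reverse the string.
Starting from "susjbwclzoze": after the first operation, "jljasntcqfqv"; after the second, "vqfqctnsajlj".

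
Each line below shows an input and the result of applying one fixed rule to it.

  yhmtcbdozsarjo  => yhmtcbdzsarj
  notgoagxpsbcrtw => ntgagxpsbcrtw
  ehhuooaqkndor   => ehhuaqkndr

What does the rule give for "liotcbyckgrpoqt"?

litcbyckgrpqt

The rule is to remove every "o".
"liotcbyckgrpoqt" → "litcbyckgrpqt".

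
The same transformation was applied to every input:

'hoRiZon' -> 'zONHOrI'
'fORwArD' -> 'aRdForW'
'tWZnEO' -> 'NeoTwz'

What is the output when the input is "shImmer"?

In each case the input is transformed by: flip the case of every letter, then move the last 3 characters to the front (rotate right by 3).
Applying both steps to "shImmer": "SHiMMER", then "MERSHiM".

MERSHiM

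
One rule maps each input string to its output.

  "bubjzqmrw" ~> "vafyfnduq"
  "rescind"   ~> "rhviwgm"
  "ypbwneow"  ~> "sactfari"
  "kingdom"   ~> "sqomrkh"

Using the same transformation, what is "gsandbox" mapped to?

What's happening: shift every letter 4 places forward in the alphabet (wrapping around), then move the last 2 characters to the front (rotate right by 2).
On "gsandbox": the first step gives "kwerhfsb", and the second then gives "sbkwerhf".

sbkwerhf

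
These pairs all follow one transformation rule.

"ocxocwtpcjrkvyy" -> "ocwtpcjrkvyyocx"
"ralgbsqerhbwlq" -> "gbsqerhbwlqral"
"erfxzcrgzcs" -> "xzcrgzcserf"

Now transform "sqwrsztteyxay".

The rule is to move the first 3 characters to the end (rotate left by 3).
So "sqwrsztteyxay" becomes "rsztteyxaysqw".

rsztteyxaysqw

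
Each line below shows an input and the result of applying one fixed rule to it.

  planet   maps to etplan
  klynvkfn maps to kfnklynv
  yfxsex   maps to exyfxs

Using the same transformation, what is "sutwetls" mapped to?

tlssutwe

The transformation: swap the front and back halves of the string, then move the first character to the end.
Starting from "sutwetls": after the first operation, "etlssutw"; after the second, "tlssutwe".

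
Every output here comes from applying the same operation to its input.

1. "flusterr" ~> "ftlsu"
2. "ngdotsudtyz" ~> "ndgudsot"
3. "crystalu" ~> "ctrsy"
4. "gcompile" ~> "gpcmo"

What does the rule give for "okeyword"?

In each case the input is transformed by: delete the last 3 characters, then take characters alternately from the front and the back (1st, last, 2nd, 2nd-last, ...).
Starting from "okeyword": after the first operation, "okeyw"; after the second, "owkye".
(Check on "crystalu": → "cryst" → "ctrsy" ✓)

owkye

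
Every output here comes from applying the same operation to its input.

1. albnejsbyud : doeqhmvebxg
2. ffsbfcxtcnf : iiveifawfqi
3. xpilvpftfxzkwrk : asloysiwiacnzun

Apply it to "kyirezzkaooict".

nbluhccndrrlfw

What's happening: shift every letter 3 places forward in the alphabet (wrapping around).
"kyirezzkaooict" → "nbluhccndrrlfw".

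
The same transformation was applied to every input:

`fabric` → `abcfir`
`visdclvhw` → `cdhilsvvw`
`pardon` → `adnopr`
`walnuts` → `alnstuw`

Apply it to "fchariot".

acfhiort

The transformation: sort the characters into alphabetical order.
Doing the same to "fchariot": "acfhiort".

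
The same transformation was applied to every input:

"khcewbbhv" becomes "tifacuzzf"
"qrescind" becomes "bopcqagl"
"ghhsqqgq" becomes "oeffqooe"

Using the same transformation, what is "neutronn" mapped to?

Each output is the input with this applied: shift every letter 2 places backward in the alphabet (wrapping around), then move the last character to the front.
Working it through for "neutronn": intermediate "lcsrpmll", final "llcsrpml".

llcsrpml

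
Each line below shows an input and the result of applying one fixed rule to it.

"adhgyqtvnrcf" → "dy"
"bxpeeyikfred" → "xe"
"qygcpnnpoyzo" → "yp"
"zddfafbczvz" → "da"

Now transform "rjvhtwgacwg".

Looking at the pairs, the operation is to keep one character in every 3, starting at position 2 (positions 2nd, 5th, 8th, ...), then delete the last 2 characters.
"rjvhtwgacwg" → "jtag" → "jt".

jt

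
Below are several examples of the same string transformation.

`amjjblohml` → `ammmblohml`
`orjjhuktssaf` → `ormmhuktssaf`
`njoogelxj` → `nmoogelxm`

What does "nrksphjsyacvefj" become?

Each output is the input with this applied: replace every "j" with "m".
Applying that to "nrksphjsyacvefj" gives "nrksphmsyacvefm".

nrksphmsyacvefm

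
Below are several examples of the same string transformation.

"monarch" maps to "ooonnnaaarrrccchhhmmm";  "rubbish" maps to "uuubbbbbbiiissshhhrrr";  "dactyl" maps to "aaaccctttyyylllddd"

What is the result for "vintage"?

iiinnntttaaagggeeevvv

Each output is the input with this applied: move the first character to the end, then repeat every character 3 times.
Applying both steps to "vintage": "intagev", then "iiinnntttaaagggeeevvv".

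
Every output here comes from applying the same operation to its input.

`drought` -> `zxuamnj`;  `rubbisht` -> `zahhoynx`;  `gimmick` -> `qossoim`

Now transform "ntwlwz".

Looking at the pairs, the operation is to shift every letter 6 places forward in the alphabet (wrapping around), then swap the first and last characters.
Starting from "ntwlwz": after the first operation, "tzcrcf"; after the second, "fzcrct".

fzcrct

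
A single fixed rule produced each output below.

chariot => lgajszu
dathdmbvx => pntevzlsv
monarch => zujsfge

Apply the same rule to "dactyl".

dqlusv

Looking at the pairs, the operation is to shift every letter 8 places backward in the alphabet (wrapping around), then reverse the string.
Working it through for "dactyl": intermediate "vsulqd", final "dqlusv".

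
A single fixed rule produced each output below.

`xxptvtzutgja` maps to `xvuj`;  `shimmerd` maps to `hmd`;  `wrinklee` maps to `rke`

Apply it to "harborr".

The transformation: keep one character in every 3, starting at position 2 (positions 2nd, 5th, 8th, ...).
Applying that to "harborr" gives "ao".

ao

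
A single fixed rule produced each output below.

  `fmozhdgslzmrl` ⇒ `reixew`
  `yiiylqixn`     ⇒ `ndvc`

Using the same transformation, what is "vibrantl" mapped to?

Looking at the pairs, the operation is to keep every other character starting from the second (positions 2nd, 4th, 6th, ...), then shift every letter 5 places forward in the alphabet (wrapping around).
Starting from "vibrantl": after the first operation, "irnl"; after the second, "nwsq".

nwsq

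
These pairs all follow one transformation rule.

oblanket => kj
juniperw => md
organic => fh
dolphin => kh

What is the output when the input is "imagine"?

The pattern: keep one character in every 3, starting at position 3 (positions 3rd, 6th, 9th, ...), then shift every letter 1 place backward in the alphabet (wrapping around).
For "imagine", step one produces "an"; step two turns that into "zm".

zm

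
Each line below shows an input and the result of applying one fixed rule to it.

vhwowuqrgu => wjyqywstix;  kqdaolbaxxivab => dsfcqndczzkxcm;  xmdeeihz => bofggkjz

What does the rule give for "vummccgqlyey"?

Looking at the pairs, the operation is to swap the first and last characters, then shift every letter 2 places forward in the alphabet (wrapping around).
On "vummccgqlyey" that produces "awooeeisnagx".

awooeeisnagx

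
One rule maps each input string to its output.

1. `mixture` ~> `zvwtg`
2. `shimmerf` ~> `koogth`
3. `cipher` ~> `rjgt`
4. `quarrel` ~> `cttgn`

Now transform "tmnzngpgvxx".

Each output is the input with this applied: shift every letter 2 places forward in the alphabet (wrapping around), then delete the first 2 characters.
On "tmnzngpgvxx": the first step gives "vopbpirixzz", and the second then gives "pbpirixzz".

pbpirixzz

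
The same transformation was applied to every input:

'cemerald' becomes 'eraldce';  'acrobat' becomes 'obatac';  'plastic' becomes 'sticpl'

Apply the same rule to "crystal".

The pattern: move the first 2 characters to the end (rotate left by 2), then delete the first character.
"crystal" → "ystalcr" → "stalcr".

stalcr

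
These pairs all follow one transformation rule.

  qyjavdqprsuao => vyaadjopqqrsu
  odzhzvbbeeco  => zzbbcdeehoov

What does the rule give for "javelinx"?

vxaeijln

The pattern: sort the characters into alphabetical order, then move the last 2 characters to the front (rotate right by 2).
Applying both steps to "javelinx": "aeijlnvx", then "vxaeijln".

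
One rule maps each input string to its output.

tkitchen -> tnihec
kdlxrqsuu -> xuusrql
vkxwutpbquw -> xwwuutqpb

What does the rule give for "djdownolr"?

wroonld

The rule is to delete the first 2 characters, then sort the characters into reverse alphabetical order.
Working it through for "djdownolr": intermediate "downolr", final "wroonld".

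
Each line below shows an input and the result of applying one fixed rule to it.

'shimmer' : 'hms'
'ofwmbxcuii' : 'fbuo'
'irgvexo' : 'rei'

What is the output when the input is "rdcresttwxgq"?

The transformation: move the first character to the end, then keep one character in every 3, starting at position 1 (positions 1st, 4th, 7th, ...).
For "rdcresttwxgq", step one produces "dcresttwxgqr"; step two turns that into "detg".

detg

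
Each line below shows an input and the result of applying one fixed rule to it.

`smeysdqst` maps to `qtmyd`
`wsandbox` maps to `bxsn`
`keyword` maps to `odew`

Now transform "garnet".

nta

What's happening: move the last 3 characters to the front (rotate right by 3), then keep every other character starting from the first (positions 1st, 3rd, 5th, ...).
On "garnet" that produces "nta".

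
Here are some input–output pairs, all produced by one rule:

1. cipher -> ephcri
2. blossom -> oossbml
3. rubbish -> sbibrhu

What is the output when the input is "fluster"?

eutsfrl

Looking at the pairs, the operation is to take characters alternately from the front and the back (1st, last, 2nd, 2nd-last, ...), then move the first 3 characters to the end (rotate left by 3).
Starting from "fluster": after the first operation, "frleuts"; after the second, "eutsfrl".
(Check on "blossom": → "bmlooss" → "oossbml" ✓)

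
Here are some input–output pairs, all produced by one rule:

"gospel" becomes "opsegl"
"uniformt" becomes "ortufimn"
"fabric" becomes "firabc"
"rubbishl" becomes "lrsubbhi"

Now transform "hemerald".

In each case the input is transformed by: sort the characters into alphabetical order, then swap the front and back halves of the string.
For "hemerald", step one produces "adeehlmr"; step two turns that into "hlmradee".

hlmradee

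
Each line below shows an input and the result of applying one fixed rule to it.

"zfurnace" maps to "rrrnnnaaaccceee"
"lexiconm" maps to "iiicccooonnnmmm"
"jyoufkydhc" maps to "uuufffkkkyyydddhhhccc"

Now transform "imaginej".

gggiiinnneeejjj

The rule is to delete the first 3 characters, then repeat every character 3 times.
Doing the same to "imaginej": "gggiiinnneeejjj".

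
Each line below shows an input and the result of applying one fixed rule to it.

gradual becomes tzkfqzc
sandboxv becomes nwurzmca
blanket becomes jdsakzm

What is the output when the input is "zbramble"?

akdyaqzl

The rule is to shift every letter 1 place backward in the alphabet (wrapping around), then move the last 3 characters to the front (rotate right by 3).
On "zbramble": the first step gives "yaqzlakd", and the second then gives "akdyaqzl".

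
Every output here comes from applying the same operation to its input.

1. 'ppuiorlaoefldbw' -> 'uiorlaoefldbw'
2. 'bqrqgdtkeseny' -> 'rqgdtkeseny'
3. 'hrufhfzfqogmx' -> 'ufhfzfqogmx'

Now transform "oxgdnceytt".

gdnceytt

What's happening: delete the first 2 characters.
On "oxgdnceytt" that produces "gdnceytt".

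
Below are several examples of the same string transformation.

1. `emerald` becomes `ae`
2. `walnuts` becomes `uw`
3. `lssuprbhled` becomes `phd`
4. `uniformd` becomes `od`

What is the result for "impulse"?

li

The rule is to move the first 2 characters to the end (rotate left by 2), then keep one character in every 3, starting at position 3 (positions 3rd, 6th, 9th, ...).
On "impulse": the first step gives "pulseim", and the second then gives "li".
(Check on "lssuprbhled": → "suprbhledls" → "phd" ✓)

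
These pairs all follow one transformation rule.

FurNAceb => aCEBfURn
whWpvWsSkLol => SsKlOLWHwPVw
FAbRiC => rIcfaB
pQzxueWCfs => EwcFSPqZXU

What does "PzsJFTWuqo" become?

twUQOpZSjf

In each case the input is transformed by: swap the front and back halves of the string, then flip the case of every letter.
For "PzsJFTWuqo" the result is "twUQOpZSjf".
(Check on "FAbRiC": → "RiCFAb" → "rIcfaB" ✓)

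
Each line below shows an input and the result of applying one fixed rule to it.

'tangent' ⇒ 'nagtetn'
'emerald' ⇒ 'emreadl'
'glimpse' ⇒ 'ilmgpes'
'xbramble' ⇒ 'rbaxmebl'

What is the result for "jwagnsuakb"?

In each case the input is transformed by: move the first 2 characters to the end (rotate left by 2), then take characters alternately from the front and the back (1st, last, 2nd, 2nd-last, ...).
Starting from "jwagnsuakb": after the first operation, "agnsuakbjw"; after the second, "awgjnbskua".

awgjnbskua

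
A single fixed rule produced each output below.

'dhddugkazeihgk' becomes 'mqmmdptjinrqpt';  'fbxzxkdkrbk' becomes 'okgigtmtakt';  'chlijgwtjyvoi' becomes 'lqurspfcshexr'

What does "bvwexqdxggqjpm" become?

The transformation: shift every letter 9 places forward in the alphabet (wrapping around).
On "bvwexqdxggqjpm" that produces "kefngzmgppzsyv".

kefngzmgppzsyv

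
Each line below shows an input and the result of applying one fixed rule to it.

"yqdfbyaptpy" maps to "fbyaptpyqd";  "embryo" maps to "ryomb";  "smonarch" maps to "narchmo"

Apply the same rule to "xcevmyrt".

vmyrtce

What's happening: delete the first character, then move the first 2 characters to the end (rotate left by 2).
For "xcevmyrt", step one produces "cevmyrt"; step two turns that into "vmyrtce".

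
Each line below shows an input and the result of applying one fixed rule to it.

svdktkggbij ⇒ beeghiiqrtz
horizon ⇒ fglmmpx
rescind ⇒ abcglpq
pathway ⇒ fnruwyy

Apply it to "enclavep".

accjlnty

The rule is to shift every letter 2 places backward in the alphabet (wrapping around), then sort the characters into alphabetical order.
On "enclavep": the first step gives "clajytcn", and the second then gives "accjlnty".
(Check on "horizon": → "fmpgxml" → "fglmmpx" ✓)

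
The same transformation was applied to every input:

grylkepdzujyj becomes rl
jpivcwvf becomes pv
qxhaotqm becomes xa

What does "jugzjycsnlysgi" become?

uz

The rule is to keep every other character starting from the second (positions 2nd, 4th, 6th, ...), then keep only the first 2 characters.
Working it through for "jugzjycsnlysgi": intermediate "uzyslsi", final "uz".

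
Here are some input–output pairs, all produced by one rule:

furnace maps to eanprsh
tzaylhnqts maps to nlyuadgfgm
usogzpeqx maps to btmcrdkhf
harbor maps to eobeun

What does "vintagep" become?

Each output is the input with this applied: move the first 2 characters to the end (rotate left by 2), then shift every letter 13 places forward in the alphabet (wrapping around) — i.e. ROT13.
For "vintagep" the result is "agntrciv".

agntrciv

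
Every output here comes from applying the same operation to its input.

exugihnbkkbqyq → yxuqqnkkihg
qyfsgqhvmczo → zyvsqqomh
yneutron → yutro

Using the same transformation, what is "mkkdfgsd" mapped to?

smkkg

The pattern: sort the characters into reverse alphabetical order, then delete the last 3 characters.
On "mkkdfgsd": the first step gives "smkkgfdd", and the second then gives "smkkg".
(Check on "qyfsgqhvmczo": → "zyvsqqomhgfc" → "zyvsqqomh" ✓)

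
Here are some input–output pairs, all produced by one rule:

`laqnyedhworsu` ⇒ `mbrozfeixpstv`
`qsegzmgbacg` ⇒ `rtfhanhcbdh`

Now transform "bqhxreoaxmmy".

criysfpbynnz

The pattern: shift every letter 1 place forward in the alphabet (wrapping around).
Doing the same to "bqhxreoaxmmy": "criysfpbynnz".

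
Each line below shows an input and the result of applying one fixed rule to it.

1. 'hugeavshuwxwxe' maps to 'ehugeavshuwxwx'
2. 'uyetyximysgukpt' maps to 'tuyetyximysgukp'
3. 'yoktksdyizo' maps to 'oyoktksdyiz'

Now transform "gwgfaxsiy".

ygwgfaxsi

The pattern: move the last character to the front.
Applying that to "gwgfaxsiy" gives "ygwgfaxsi".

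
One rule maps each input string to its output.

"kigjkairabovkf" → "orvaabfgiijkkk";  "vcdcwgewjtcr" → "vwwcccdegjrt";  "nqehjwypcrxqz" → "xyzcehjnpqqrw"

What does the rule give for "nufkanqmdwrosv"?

uvwadfkmnnoqrs

Rule — sort the characters into alphabetical order, then move the last 3 characters to the front (rotate right by 3).
Applying both steps to "nufkanqmdwrosv": "adfkmnnoqrsuvw", then "uvwadfkmnnoqrs".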